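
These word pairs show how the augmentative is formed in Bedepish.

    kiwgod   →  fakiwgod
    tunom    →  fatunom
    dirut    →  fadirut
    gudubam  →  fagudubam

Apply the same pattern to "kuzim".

Every pair shown (kiwgod → fakiwgod, tunom → fatunom, dirut → fadirut, …) follows the same rule: add the prefix fa-.
So kuzim → fakuzim.

fakuzim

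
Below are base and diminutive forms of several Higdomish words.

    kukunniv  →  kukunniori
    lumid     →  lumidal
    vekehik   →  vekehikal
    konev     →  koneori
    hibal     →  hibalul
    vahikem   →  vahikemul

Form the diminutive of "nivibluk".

niviblukal

vahikem and konev both have last vowel 'e' yet inflect differently (vahikemul, koneori), so the last vowel is not what conditions the rule; the final letter is.
"nivibluk" ends in -k. The one such stem in the data (vekehik → vekehikal) adds -al, so the same rule applies.
The other patterns: stems ending in -l or -m add -ul; stems ending in -v drop the final letter and add -ori.
So nivibluk → niviblukal.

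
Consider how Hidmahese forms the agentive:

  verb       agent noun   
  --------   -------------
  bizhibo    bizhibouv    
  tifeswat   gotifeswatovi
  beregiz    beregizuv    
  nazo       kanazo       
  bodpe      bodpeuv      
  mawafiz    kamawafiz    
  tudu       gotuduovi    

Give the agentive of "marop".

bizhibo and nazo both end in -o yet inflect differently (bizhibouv, kanazo), so the final letter is not what conditions the rule; the first letter is.
"marop" begins with m-. The one such stem in the data (mawafiz → kamawafiz) adds the prefix ka-, so the same rule applies.
So marop → kamarop.

kamarop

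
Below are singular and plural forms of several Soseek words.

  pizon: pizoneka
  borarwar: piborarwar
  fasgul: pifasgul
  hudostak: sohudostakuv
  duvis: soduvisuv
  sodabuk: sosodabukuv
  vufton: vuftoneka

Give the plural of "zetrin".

zetrineka

"zetrin" ends in -n. The stems ending in -n (pizon → pizoneka, vufton → vuftoneka) add -eka.
So zetrin → zetrineka.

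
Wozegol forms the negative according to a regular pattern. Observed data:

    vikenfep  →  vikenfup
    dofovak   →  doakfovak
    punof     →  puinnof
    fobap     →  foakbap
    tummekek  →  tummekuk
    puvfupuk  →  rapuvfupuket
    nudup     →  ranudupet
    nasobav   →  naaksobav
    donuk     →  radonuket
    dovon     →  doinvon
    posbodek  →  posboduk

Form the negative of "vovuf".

ravovufet

vikenfep and nudup both end in -p yet inflect differently (vikenfup, ranudupet), so the final letter is not what conditions the rule; the last vowel is.
"vovuf" has last vowel 'u'. The stems whose last vowel is 'u' (nudup → ranudupet, donuk → radonuket, puvfupuk → rapuvfupuket) add ra- … -et around the stem.
The other patterns: stems whose last vowel is 'e' change the last vowel to 'u'; stems whose last vowel is 'o' insert -in- after the first vowel; stems whose last vowel is 'a' insert -ak- after the first vowel.
So vovuf → ravovufet.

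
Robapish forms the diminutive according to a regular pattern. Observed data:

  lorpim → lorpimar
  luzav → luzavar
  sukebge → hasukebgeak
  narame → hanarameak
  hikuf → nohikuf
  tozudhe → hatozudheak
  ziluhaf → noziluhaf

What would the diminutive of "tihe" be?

hatiheak

ziluhaf and luzav both have last vowel 'a' yet inflect differently (noziluhaf, luzavar), so the last vowel is not what conditions the rule; the final letter is.
"tihe" ends in -e. The stems ending in -e (narame → hanarameak, sukebge → hasukebgeak, tozudhe → hatozudheak) add ha- … -ak around the stem.
So tihe → hatiheak.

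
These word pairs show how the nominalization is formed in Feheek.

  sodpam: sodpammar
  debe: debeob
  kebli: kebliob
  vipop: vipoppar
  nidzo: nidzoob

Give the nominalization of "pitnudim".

pitnudimmar

nidzo and vipop both have last vowel 'o' yet inflect differently (nidzoob, vipoppar), so the last vowel is not what conditions the rule; whether the stem ends in a vowel or a consonant is.
"pitnudim" ends in a consonant. The stems ending in a consonant (vipop → vipoppar, sodpam → sodpammar) double the final consonant and add -ar.
So pitnudim → pitnudimmar.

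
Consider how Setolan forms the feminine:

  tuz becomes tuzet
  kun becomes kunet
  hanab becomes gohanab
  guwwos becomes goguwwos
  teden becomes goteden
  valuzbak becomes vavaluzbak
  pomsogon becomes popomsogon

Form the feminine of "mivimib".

mimivimib

"mivimib" has 3 vowels. The stems with 3 vowels (valuzbak → vavaluzbak, pomsogon → popomsogon) repeat the first consonant+vowel as a prefix.
The other patterns: stems with 1 vowel add -et; stems with 2 vowels add the prefix go-.
So mivimib → mimivimib.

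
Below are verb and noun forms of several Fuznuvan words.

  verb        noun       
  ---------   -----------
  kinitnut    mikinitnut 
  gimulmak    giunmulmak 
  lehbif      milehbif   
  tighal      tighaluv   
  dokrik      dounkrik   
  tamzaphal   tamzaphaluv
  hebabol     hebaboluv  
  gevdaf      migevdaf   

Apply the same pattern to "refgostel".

refgosteluv

gimulmak and tamzaphal both have last vowel 'a' yet inflect differently (giunmulmak, tamzaphaluv), so the last vowel is not what conditions the rule; the final letter is.
"refgostel" ends in -l. The stems ending in -l (tamzaphal → tamzaphaluv, hebabol → hebaboluv, tighal → tighaluv) add -uv.
The other patterns: stems ending in -k insert -un- after the first vowel; stems ending in -f or -t add the prefix mi-.
So refgostel → refgosteluv.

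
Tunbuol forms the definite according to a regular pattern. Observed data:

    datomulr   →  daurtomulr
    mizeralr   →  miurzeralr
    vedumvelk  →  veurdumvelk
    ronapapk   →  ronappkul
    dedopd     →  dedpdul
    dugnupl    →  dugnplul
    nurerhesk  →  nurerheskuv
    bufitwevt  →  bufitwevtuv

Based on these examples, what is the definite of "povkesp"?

povkespuv

"povkesp" has second-to-last letter 's'. The one such stem in the data (nurerhesk → nurerheskuv) adds -uv, so the same rule applies.
The other patterns: stems whose second-to-last letter is 'l' insert -ur- after the first vowel; stems whose second-to-last letter is 'p' delete the last vowel and add -ul.
So povkesp → povkespuv.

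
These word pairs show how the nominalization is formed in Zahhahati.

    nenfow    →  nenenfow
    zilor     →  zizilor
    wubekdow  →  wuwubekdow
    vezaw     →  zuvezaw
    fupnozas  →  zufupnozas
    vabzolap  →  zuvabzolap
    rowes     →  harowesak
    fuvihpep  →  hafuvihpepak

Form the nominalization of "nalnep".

"nalnep" has last vowel 'e'. The stems whose last vowel is 'e' (rowes → harowesak, fuvihpep → hafuvihpepak) add ha- … -ak around the stem.
The other patterns: stems whose last vowel is 'o' repeat the first consonant+vowel as a prefix; stems whose last vowel is 'a' add the prefix zu-.
So nalnep → hanalnepak.

hanalnepak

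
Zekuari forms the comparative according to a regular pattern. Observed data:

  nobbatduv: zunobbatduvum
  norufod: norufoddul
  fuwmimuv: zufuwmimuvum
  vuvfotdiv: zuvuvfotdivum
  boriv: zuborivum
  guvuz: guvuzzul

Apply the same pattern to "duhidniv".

nobbatduv and guvuz both have last vowel 'u' yet inflect differently (zunobbatduvum, guvuzzul), so the last vowel is not what conditions the rule; the final letter is.
"duhidniv" ends in -v. The stems ending in -v (vuvfotdiv → zuvuvfotdivum, nobbatduv → zunobbatduvum, fuwmimuv → zufuwmimuvum) add zu- … -um around the stem.
So duhidniv → zuduhidnivum.

zuduhidnivum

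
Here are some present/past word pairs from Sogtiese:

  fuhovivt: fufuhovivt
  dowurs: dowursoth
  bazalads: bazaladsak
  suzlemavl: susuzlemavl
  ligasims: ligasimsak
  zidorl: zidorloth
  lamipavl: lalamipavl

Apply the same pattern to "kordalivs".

kokordalivs

zidorl and lamipavl both end in -l yet inflect differently (zidorloth, lalamipavl), so the final letter is not what conditions the rule; the second-to-last letter is.
"kordalivs" has second-to-last letter 'v'. The stems whose second-to-last letter is 'v' (fuhovivt → fufuhovivt, lamipavl → lalamipavl, suzlemavl → susuzlemavl) repeat the first consonant+vowel as a prefix.
The other patterns: stems whose second-to-last letter is 'r' add -oth; stems whose second-to-last letter is 'd' or 'm' add -ak.
So kordalivs → kokordalivs.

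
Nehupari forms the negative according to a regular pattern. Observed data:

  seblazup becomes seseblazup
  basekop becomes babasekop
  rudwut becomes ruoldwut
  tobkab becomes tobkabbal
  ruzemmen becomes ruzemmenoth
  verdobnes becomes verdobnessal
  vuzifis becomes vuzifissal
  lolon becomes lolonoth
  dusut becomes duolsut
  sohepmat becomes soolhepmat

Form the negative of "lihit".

"lihit" ends in -t. The stems ending in -t (rudwut → ruoldwut, sohepmat → soolhepmat, dusut → duolsut) insert -ol- after the first vowel.
The other patterns: stems ending in -n add -oth; stems ending in -p repeat the first consonant+vowel as a prefix; stems ending in -b or -s double the final consonant and add -al.
So lihit → liolhit.

liolhit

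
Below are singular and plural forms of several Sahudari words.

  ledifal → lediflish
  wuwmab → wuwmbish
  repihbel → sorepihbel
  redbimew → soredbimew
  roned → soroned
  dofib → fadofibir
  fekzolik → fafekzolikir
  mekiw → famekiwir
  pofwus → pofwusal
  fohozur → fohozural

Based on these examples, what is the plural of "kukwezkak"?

ledifal and repihbel both end in -l yet inflect differently (lediflish, sorepihbel), so the final letter is not what conditions the rule; the last vowel is.
"kukwezkak" has last vowel 'a'. The stems whose last vowel is 'a' (ledifal → lediflish, wuwmab → wuwmbish) delete the last vowel and add -ish.
The other patterns: stems whose last vowel is 'e' add the prefix so-; stems whose last vowel is 'i' add fa- … -ir around the stem; stems whose last vowel is 'u' add -al.
So kukwezkak → kukwezkkish.

kukwezkkish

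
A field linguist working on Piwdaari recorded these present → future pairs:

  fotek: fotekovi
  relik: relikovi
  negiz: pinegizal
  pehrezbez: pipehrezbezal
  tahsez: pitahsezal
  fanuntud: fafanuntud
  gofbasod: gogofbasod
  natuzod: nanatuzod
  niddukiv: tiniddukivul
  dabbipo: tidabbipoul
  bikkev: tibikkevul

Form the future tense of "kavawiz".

pikavawizal

"kavawiz" ends in -z. The stems ending in -z (negiz → pinegizal, pehrezbez → pipehrezbezal, tahsez → pitahsezal) add pi- … -al around the stem.
So kavawiz → pikavawizal.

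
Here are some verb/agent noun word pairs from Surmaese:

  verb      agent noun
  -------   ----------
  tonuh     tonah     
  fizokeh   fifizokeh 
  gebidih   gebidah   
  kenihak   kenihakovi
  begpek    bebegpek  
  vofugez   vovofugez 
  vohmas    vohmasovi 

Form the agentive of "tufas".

begpek and kenihak both end in -k yet inflect differently (bebegpek, kenihakovi), so the final letter is not what conditions the rule; the last vowel is.
"tufas" has last vowel 'a'. The stems whose last vowel is 'a' (kenihak → kenihakovi, vohmas → vohmasovi) add -ovi.
So tufas → tufasovi.

tufasovi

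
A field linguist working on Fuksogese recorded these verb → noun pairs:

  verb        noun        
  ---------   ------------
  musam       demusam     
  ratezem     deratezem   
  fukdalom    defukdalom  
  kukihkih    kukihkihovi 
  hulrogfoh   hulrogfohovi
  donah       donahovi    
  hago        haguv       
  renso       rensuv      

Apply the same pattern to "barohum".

fukdalom and hulrogfoh both have last vowel 'o' yet inflect differently (defukdalom, hulrogfohovi), so the last vowel is not what conditions the rule; the final letter is.
"barohum" ends in -m. The stems ending in -m (musam → demusam, ratezem → deratezem, fukdalom → defukdalom) add the prefix de-.
So barohum → debarohum.

debarohum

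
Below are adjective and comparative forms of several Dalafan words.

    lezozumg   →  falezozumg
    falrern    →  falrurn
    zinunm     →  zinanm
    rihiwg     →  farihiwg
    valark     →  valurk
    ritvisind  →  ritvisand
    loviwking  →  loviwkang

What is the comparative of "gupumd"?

loviwking and lezozumg both end in -g yet inflect differently (loviwkang, falezozumg), so the final letter is not what conditions the rule; the second-to-last letter is.
"gupumd" has second-to-last letter 'm'. The one such stem in the data (lezozumg → falezozumg) adds the prefix fa-, so the same rule applies.
The other patterns: stems whose second-to-last letter is 'r' change the last vowel to 'u'; stems whose second-to-last letter is 'n' change the last vowel to 'a'.
So gupumd → fagupumd.

fagupumd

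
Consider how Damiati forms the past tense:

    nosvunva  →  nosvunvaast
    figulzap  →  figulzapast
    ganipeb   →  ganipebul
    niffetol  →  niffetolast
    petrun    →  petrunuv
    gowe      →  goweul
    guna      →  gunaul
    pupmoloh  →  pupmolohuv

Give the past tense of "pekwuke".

"pekwuke" begins with p-. The stems beginning with p- (petrun → petrunuv, pupmoloh → pupmolohuv) add -uv.
So pekwuke → pekwukeuv.

pekwukeuv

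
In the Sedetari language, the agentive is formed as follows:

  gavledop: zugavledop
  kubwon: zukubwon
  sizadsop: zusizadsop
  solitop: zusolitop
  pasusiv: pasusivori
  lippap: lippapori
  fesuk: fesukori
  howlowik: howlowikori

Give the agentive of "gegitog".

"gegitog" has last vowel 'o'. The stems whose last vowel is 'o' (gavledop → zugavledop, kubwon → zukubwon, sizadsop → zusizadsop) add the prefix zu-.
So gegitog → zugegitog.

zugegitog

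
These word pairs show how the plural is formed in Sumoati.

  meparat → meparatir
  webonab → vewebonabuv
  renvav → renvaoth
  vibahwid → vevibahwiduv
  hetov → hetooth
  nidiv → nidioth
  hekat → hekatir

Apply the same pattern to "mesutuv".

mesutuoth

meparat and renvav both have last vowel 'a' yet inflect differently (meparatir, renvaoth), so the last vowel is not what conditions the rule; the final letter is.
"mesutuv" ends in -v. The stems ending in -v (renvav → renvaoth, nidiv → nidioth, hetov → hetooth) drop the final letter and add -oth.
The other patterns: stems ending in -t add -ir; stems ending in -b or -d add ve- … -uv around the stem.
So mesutuv → mesutuoth.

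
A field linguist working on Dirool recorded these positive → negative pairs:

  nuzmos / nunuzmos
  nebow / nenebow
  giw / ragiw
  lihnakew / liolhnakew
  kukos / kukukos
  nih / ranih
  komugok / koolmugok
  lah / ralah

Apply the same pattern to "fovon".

giw and nebow both end in -w yet inflect differently (ragiw, nenebow), so the final letter is not what conditions the rule; the number of vowels is.
"fovon" has 2 vowels. The stems with 2 vowels (kukos → kukukos, nebow → nenebow, nuzmos → nunuzmos) repeat the first consonant+vowel as a prefix.
So fovon → fofovon.

fofovon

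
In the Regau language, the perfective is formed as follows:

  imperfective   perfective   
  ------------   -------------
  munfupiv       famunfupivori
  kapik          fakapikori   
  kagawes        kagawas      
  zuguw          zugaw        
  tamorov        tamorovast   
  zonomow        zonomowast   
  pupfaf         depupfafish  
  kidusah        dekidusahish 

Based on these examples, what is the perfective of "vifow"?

munfupiv and tamorov both end in -v yet inflect differently (famunfupivori, tamorovast), so the final letter is not what conditions the rule; the last vowel is.
"vifow" has last vowel 'o'. The stems whose last vowel is 'o' (tamorov → tamorovast, zonomow → zonomowast) add -ast.
The other patterns: stems whose last vowel is 'i' add fa- … -ori around the stem; stems whose last vowel is 'e' or 'u' change the last vowel to 'a'; stems whose last vowel is 'a' add de- … -ish around the stem.
So vifow → vifowast.

vifowast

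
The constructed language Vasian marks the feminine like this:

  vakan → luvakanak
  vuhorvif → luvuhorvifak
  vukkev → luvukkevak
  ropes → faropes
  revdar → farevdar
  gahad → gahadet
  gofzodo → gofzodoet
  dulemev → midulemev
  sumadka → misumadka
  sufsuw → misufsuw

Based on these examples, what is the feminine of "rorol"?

vukkev and dulemev both end in -v yet inflect differently (luvukkevak, midulemev), so the final letter is not what conditions the rule; the first letter is.
"rorol" begins with r-. The stems beginning with r- (ropes → faropes, revdar → farevdar) add the prefix fa-.
So rorol → farorol.

farorol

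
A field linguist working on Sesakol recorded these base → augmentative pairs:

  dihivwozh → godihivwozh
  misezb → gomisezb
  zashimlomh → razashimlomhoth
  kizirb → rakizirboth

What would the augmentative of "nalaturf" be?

dihivwozh and zashimlomh both end in -h yet inflect differently (godihivwozh, razashimlomhoth), so the final letter is not what conditions the rule; the second-to-last letter is.
"nalaturf" has second-to-last letter 'r'. The one such stem in the data (kizirb → rakizirboth) adds ra- … -oth around the stem, so the same rule applies.
The other pattern: stems whose second-to-last letter is 'z' add the prefix go-.
So nalaturf → ranalaturfoth.

ranalaturfoth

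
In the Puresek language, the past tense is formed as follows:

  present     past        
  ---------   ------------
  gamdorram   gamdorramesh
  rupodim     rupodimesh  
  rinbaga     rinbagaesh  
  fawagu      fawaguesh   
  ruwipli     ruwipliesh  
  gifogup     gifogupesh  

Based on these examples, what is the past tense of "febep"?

febepesh

Every pair shown (gamdorram → gamdorramesh, rupodim → rupodimesh, rinbaga → rinbagaesh, …) follows the same rule: add -esh.
So febep → febepesh.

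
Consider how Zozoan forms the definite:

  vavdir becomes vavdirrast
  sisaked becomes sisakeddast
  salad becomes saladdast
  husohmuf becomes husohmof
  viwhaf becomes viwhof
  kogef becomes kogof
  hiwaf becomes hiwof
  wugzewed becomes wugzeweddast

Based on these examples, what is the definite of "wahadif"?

wahadof

kogef and wugzewed both have last vowel 'e' yet inflect differently (kogof, wugzeweddast), so the last vowel is not what conditions the rule; the final letter is.
"wahadif" ends in -f. The stems ending in -f (hiwaf → hiwof, kogef → kogof, husohmuf → husohmof) change the last vowel to 'o'.
So wahadif → wahadof.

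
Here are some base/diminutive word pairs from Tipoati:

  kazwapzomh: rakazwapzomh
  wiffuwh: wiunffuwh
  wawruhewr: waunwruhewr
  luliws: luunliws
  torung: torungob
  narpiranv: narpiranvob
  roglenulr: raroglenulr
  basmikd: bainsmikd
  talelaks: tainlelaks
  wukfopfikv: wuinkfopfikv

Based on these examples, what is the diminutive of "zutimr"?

wukfopfikv and narpiranv both end in -v yet inflect differently (wuinkfopfikv, narpiranvob), so the final letter is not what conditions the rule; the second-to-last letter is.
"zutimr" has second-to-last letter 'm'. The one such stem in the data (kazwapzomh → rakazwapzomh) adds the prefix ra-, so the same rule applies.
So zutimr → razutimr.

razutimr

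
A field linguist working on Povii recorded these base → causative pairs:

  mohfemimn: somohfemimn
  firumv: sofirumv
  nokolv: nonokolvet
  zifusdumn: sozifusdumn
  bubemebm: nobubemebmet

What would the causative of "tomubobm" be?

notomubobmet

firumv and nokolv both end in -v yet inflect differently (sofirumv, nonokolvet), so the final letter is not what conditions the rule; the second-to-last letter is.
"tomubobm" has second-to-last letter 'b'. The one such stem in the data (bubemebm → nobubemebmet) adds no- … -et around the stem, so the same rule applies.
The other pattern: stems whose second-to-last letter is 'm' add the prefix so-.
So tomubobm → notomubobmet.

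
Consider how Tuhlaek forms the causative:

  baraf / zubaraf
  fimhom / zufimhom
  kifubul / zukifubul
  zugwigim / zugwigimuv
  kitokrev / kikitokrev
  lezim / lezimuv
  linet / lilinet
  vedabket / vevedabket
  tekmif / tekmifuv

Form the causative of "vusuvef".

vuvusuvef

tekmif and baraf both end in -f yet inflect differently (tekmifuv, zubaraf), so the final letter is not what conditions the rule; the last vowel is.
"vusuvef" has last vowel 'e'. The stems whose last vowel is 'e' (vedabket → vevedabket, kitokrev → kikitokrev, linet → lilinet) repeat the first consonant+vowel as a prefix.
So vusuvef → vuvusuvef.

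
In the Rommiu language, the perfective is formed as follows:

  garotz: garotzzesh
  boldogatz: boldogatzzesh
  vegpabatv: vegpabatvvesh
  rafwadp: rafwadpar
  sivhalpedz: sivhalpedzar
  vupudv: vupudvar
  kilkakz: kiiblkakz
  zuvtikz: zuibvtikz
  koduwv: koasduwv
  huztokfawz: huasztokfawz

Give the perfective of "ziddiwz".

"ziddiwz" has second-to-last letter 'w'. The stems whose second-to-last letter is 'w' (koduwv → koasduwv, huztokfawz → huasztokfawz) insert -as- after the first vowel.
The other patterns: stems whose second-to-last letter is 't' double the final consonant and add -esh; stems whose second-to-last letter is 'd' add -ar; stems whose second-to-last letter is 'k' insert -ib- after the first vowel.
So ziddiwz → ziasddiwz.

ziasddiwz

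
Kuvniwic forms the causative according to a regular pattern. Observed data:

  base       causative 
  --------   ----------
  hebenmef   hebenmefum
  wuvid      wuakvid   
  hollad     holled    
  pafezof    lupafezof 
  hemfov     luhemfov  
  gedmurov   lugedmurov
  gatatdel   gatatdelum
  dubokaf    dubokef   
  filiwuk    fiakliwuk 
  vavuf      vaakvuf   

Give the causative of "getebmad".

getebmed

dubokaf and vavuf both end in -f yet inflect differently (dubokef, vaakvuf), so the final letter is not what conditions the rule; the last vowel is.
"getebmad" has last vowel 'a'. The stems whose last vowel is 'a' (hollad → holled, dubokaf → dubokef) change the last vowel to 'e'.
The other patterns: stems whose last vowel is 'i' or 'u' insert -ak- after the first vowel; stems whose last vowel is 'e' add -um; stems whose last vowel is 'o' add the prefix lu-.
So getebmad → getebmed.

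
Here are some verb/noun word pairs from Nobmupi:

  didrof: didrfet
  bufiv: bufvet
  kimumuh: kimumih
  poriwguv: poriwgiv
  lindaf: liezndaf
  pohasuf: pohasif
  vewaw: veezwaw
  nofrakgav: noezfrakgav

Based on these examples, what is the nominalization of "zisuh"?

zisih

"zisuh" has last vowel 'u'. The stems whose last vowel is 'u' (poriwguv → poriwgiv, kimumuh → kimumih, pohasuf → pohasif) change the last vowel to 'i'.
So zisuh → zisih.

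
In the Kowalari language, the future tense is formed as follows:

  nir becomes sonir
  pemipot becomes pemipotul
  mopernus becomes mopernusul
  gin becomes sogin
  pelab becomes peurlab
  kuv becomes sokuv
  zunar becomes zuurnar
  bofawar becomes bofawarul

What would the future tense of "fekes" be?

feurkes

nir and zunar both end in -r yet inflect differently (sonir, zuurnar), so the final letter is not what conditions the rule; the number of vowels is.
"fekes" has 2 vowels. The stems with 2 vowels (pelab → peurlab, zunar → zuurnar) insert -ur- after the first vowel.
So fekes → feurkes.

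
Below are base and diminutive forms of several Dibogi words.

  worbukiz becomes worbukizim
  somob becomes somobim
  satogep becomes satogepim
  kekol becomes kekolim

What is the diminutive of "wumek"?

wumekim

Every pair shown (worbukiz → worbukizim, somob → somobim, satogep → satogepim, …) follows the same rule: add -im.
So wumek → wumekim.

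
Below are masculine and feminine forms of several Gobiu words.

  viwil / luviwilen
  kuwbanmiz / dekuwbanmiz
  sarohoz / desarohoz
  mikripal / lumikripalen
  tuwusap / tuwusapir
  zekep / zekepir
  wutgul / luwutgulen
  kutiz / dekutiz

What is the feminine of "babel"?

viwil and kuwbanmiz both have last vowel 'i' yet inflect differently (luviwilen, dekuwbanmiz), so the last vowel is not what conditions the rule; the final letter is.
"babel" ends in -l. The stems ending in -l (mikripal → lumikripalen, wutgul → luwutgulen, viwil → luviwilen) add lu- … -en around the stem.
So babel → lubabelen.

lubabelen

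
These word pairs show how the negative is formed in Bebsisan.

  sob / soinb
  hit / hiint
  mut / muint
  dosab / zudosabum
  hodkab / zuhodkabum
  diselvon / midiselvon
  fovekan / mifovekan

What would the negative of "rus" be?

ruins

sob and dosab both end in -b yet inflect differently (soinb, zudosabum), so the final letter is not what conditions the rule; the number of vowels is.
"rus" has 1 vowel. The stems with 1 vowel (sob → soinb, hit → hiint, mut → muint) insert -in- after the first vowel.
The other patterns: stems with 2 vowels add zu- … -um around the stem; stems with 3 vowels add the prefix mi-.
So rus → ruins.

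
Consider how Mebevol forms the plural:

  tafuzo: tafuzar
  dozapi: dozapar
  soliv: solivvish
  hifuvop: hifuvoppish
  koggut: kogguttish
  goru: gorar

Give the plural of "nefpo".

hifuvop and tafuzo both have last vowel 'o' yet inflect differently (hifuvoppish, tafuzar), so the last vowel is not what conditions the rule; whether the stem ends in a vowel or a consonant is.
"nefpo" ends in a vowel. The stems ending in a vowel (tafuzo → tafuzar, goru → gorar, dozapi → dozapar) drop the final letter and add -ar.
So nefpo → nefpar.

nefpar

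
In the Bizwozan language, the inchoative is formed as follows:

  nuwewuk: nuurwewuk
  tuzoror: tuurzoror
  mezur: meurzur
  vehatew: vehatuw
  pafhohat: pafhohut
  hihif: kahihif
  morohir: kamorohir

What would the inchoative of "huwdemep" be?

tuzoror and morohir both end in -r yet inflect differently (tuurzoror, kamorohir), so the final letter is not what conditions the rule; the last vowel is.
"huwdemep" has last vowel 'e'. The one such stem in the data (vehatew → vehatuw) changes the last vowel to 'u' (as does pafhohat), so the same rule applies.
So huwdemep → huwdemup.

huwdemup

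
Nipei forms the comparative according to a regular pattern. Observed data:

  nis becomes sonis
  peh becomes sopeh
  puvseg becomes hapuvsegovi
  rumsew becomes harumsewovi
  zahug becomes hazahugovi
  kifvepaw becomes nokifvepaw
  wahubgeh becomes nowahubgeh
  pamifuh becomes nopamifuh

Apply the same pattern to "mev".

rumsew and kifvepaw both end in -w yet inflect differently (harumsewovi, nokifvepaw), so the final letter is not what conditions the rule; the number of vowels is.
"mev" has 1 vowel. The stems with 1 vowel (nis → sonis, peh → sopeh) add the prefix so-.
So mev → somev.

somev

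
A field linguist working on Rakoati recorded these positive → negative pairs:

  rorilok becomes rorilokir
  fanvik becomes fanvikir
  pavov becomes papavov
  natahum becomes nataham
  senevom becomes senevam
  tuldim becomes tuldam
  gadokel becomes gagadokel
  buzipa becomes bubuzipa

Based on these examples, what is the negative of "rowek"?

rorilok and senevom both have last vowel 'o' yet inflect differently (rorilokir, senevam), so the last vowel is not what conditions the rule; the final letter is.
"rowek" ends in -k. The stems ending in -k (rorilok → rorilokir, fanvik → fanvikir) add -ir.
The other patterns: stems ending in -m change the last vowel to 'a'; stems ending in -a, -l or -v repeat the first consonant+vowel as a prefix.
So rowek → rowekir.

rowekir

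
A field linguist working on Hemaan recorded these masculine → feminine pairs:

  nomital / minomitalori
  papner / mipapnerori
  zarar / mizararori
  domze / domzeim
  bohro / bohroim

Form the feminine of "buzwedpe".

"buzwedpe" ends in a vowel. The stems ending in a vowel (domze → domzeim, bohro → bohroim) add -im.
The other pattern: stems ending in a consonant add mi- … -ori around the stem.
So buzwedpe → buzwedpeim.

buzwedpeim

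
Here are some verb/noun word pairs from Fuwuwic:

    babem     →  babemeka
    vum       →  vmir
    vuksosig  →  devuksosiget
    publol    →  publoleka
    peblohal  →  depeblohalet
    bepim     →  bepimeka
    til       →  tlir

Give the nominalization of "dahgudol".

vum and babem both end in -m yet inflect differently (vmir, babemeka), so the final letter is not what conditions the rule; the number of vowels is.
"dahgudol" has 3 vowels. The stems with 3 vowels (peblohal → depeblohalet, vuksosig → devuksosiget) add de- … -et around the stem.
The other patterns: stems with 1 vowel delete the last vowel and add -ir; stems with 2 vowels add -eka.
So dahgudol → dedahgudolet.

dedahgudolet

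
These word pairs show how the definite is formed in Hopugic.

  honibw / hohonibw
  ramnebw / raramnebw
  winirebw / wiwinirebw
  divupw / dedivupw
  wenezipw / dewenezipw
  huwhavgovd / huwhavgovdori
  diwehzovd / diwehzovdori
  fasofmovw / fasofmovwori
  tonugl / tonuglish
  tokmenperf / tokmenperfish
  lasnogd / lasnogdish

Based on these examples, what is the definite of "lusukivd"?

honibw and divupw both end in -w yet inflect differently (hohonibw, dedivupw), so the final letter is not what conditions the rule; the second-to-last letter is.
"lusukivd" has second-to-last letter 'v'. The stems whose second-to-last letter is 'v' (huwhavgovd → huwhavgovdori, diwehzovd → diwehzovdori, fasofmovw → fasofmovwori) add -ori.
The other patterns: stems whose second-to-last letter is 'b' repeat the first consonant+vowel as a prefix; stems whose second-to-last letter is 'p' add the prefix de-; stems whose second-to-last letter is 'g' or 'r' add -ish.
So lusukivd → lusukivdori.

lusukivdori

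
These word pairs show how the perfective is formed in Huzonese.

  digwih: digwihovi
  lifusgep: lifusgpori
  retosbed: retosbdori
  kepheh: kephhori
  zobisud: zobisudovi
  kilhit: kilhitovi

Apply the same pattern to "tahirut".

tahirutovi

retosbed and zobisud both end in -d yet inflect differently (retosbdori, zobisudovi), so the final letter is not what conditions the rule; the last vowel is.
"tahirut" has last vowel 'u'. The one such stem in the data (zobisud → zobisudovi) adds -ovi, so the same rule applies.
So tahirut → tahirutovi.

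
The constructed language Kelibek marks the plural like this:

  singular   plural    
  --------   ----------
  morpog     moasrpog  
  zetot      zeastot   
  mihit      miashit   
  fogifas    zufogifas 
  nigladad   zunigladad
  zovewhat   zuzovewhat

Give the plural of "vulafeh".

zetot and zovewhat both end in -t yet inflect differently (zeastot, zuzovewhat), so the final letter is not what conditions the rule; the number of vowels is.
"vulafeh" has 3 vowels. The stems with 3 vowels (fogifas → zufogifas, nigladad → zunigladad, zovewhat → zuzovewhat) add the prefix zu-.
The other pattern: stems with 2 vowels insert -as- after the first vowel.
So vulafeh → zuvulafeh.

zuvulafeh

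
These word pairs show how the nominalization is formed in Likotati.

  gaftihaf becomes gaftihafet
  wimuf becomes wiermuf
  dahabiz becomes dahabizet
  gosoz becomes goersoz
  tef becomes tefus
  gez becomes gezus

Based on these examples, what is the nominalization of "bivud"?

gez and gosoz both end in -z yet inflect differently (gezus, goersoz), so the final letter is not what conditions the rule; the number of vowels is.
"bivud" has 2 vowels. The stems with 2 vowels (gosoz → goersoz, wimuf → wiermuf) insert -er- after the first vowel.
The other patterns: stems with 1 vowel add -us; stems with 3 vowels add -et.
So bivud → biervud.

biervud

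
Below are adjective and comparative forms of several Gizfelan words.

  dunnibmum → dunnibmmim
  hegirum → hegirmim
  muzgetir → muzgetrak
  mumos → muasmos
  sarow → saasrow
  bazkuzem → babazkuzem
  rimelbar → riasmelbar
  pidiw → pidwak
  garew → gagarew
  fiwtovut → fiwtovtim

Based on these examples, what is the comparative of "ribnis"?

"ribnis" has last vowel 'i'. The stems whose last vowel is 'i' (muzgetir → muzgetrak, pidiw → pidwak) delete the last vowel and add -ak.
The other patterns: stems whose last vowel is 'e' repeat the first consonant+vowel as a prefix; stems whose last vowel is 'a' or 'o' insert -as- after the first vowel; stems whose last vowel is 'u' delete the last vowel and add -im.
So ribnis → ribnsak.

ribnsak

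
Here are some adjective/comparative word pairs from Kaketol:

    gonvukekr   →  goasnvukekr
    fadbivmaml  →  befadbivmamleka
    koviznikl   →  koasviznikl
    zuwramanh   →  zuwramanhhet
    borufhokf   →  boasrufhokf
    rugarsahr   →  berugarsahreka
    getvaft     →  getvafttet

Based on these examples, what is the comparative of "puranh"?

fadbivmaml and koviznikl both end in -l yet inflect differently (befadbivmamleka, koasviznikl), so the final letter is not what conditions the rule; the second-to-last letter is.
"puranh" has second-to-last letter 'n'. The one such stem in the data (zuwramanh → zuwramanhhet) doubles the final consonant and adds -et (as does getvaft), so the same rule applies.
So puranh → puranhhet.

puranhhet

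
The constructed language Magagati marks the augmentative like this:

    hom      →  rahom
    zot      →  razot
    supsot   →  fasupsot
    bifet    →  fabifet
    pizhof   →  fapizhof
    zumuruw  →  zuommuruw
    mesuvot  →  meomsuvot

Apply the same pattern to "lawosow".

zot and supsot both end in -t yet inflect differently (razot, fasupsot), so the final letter is not what conditions the rule; the number of vowels is.
"lawosow" has 3 vowels. The stems with 3 vowels (zumuruw → zuommuruw, mesuvot → meomsuvot) insert -om- after the first vowel.
So lawosow → laomwosow.

laomwosow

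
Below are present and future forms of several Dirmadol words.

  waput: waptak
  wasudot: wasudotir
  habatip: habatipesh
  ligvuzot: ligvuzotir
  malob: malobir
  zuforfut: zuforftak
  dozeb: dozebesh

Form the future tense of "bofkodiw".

wasudot and waput both end in -t yet inflect differently (wasudotir, waptak), so the final letter is not what conditions the rule; the last vowel is.
"bofkodiw" has last vowel 'i'. The one such stem in the data (habatip → habatipesh) adds -esh, so the same rule applies.
The other patterns: stems whose last vowel is 'o' add -ir; stems whose last vowel is 'u' delete the last vowel and add -ak.
So bofkodiw → bofkodiwesh.

bofkodiwesh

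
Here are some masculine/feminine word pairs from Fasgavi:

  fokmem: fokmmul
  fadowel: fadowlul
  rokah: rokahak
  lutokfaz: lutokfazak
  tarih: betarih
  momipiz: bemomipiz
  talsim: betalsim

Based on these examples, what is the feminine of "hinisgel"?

rokah and tarih both end in -h yet inflect differently (rokahak, betarih), so the final letter is not what conditions the rule; the last vowel is.
"hinisgel" has last vowel 'e'. The stems whose last vowel is 'e' (fokmem → fokmmul, fadowel → fadowlul) delete the last vowel and add -ul.
So hinisgel → hinisglul.

hinisglul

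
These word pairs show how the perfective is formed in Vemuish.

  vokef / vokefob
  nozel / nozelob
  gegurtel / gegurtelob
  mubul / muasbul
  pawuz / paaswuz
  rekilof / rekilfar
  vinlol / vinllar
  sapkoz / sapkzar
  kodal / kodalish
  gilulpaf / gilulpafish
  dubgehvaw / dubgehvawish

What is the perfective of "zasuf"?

zaassuf

"zasuf" has last vowel 'u'. The stems whose last vowel is 'u' (mubul → muasbul, pawuz → paaswuz) insert -as- after the first vowel.
So zasuf → zaassuf.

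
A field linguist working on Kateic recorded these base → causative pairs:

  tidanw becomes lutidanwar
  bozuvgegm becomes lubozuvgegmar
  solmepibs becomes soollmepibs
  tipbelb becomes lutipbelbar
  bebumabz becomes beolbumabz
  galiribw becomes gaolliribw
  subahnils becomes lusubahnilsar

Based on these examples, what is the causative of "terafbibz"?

"terafbibz" has second-to-last letter 'b'. The stems whose second-to-last letter is 'b' (solmepibs → soollmepibs, bebumabz → beolbumabz, galiribw → gaolliribw) insert -ol- after the first vowel.
The other pattern: stems whose second-to-last letter is 'g', 'l' or 'n' add lu- … -ar around the stem.
So terafbibz → teolrafbibz.

teolrafbibz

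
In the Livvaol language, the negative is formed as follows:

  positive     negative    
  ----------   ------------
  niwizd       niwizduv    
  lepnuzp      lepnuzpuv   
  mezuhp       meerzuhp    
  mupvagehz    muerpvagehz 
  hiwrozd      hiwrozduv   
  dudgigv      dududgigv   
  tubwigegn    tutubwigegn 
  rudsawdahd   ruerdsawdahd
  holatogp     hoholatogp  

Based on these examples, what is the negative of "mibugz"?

"mibugz" has second-to-last letter 'g'. The stems whose second-to-last letter is 'g' (tubwigegn → tutubwigegn, dudgigv → dududgigv, holatogp → hoholatogp) repeat the first consonant+vowel as a prefix.
The other patterns: stems whose second-to-last letter is 'z' add -uv; stems whose second-to-last letter is 'h' insert -er- after the first vowel.
So mibugz → mimibugz.

mimibugz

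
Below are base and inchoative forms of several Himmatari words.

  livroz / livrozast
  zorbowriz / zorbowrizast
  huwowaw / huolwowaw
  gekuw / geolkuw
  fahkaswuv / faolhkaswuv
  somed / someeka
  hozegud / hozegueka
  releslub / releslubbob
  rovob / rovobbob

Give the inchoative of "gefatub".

gefatubbob

gekuw and hozegud both have last vowel 'u' yet inflect differently (geolkuw, hozegueka), so the last vowel is not what conditions the rule; the final letter is.
"gefatub" ends in -b. The stems ending in -b (releslub → releslubbob, rovob → rovobbob) double the final consonant and add -ob.
The other patterns: stems ending in -z add -ast; stems ending in -v or -w insert -ol- after the first vowel; stems ending in -d drop the final letter and add -eka.
So gefatub → gefatubbob.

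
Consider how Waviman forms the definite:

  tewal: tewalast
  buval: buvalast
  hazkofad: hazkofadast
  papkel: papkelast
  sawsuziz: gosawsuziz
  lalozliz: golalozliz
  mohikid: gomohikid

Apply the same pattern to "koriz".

gokoriz

hazkofad and mohikid both end in -d yet inflect differently (hazkofadast, gomohikid), so the final letter is not what conditions the rule; the last vowel is.
"koriz" has last vowel 'i'. The stems whose last vowel is 'i' (sawsuziz → gosawsuziz, lalozliz → golalozliz, mohikid → gomohikid) add the prefix go-.
The other pattern: stems whose last vowel is 'a' or 'e' add -ast.
So koriz → gokoriz.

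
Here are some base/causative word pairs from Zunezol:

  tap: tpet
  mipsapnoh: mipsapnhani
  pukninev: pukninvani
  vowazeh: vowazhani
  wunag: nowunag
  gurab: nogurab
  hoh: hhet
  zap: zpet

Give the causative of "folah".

nofolah

hoh and mipsapnoh both end in -h yet inflect differently (hhet, mipsapnhani), so the final letter is not what conditions the rule; the number of vowels is.
"folah" has 2 vowels. The stems with 2 vowels (gurab → nogurab, wunag → nowunag) add the prefix no-.
So folah → nofolah.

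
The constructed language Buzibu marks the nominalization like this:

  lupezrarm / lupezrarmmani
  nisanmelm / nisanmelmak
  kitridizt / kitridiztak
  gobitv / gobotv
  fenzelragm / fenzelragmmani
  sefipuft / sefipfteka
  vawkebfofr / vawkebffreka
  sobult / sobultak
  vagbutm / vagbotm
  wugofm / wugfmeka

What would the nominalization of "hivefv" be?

fenzelragm and wugofm both end in -m yet inflect differently (fenzelragmmani, wugfmeka), so the final letter is not what conditions the rule; the second-to-last letter is.
"hivefv" has second-to-last letter 'f'. The stems whose second-to-last letter is 'f' (vawkebfofr → vawkebffreka, wugofm → wugfmeka, sefipuft → sefipfteka) delete the last vowel and add -eka.
The other patterns: stems whose second-to-last letter is 'g' or 'r' double the final consonant and add -ani; stems whose second-to-last letter is 't' change the last vowel to 'o'; stems whose second-to-last letter is 'l' or 'z' add -ak.
So hivefv → hivfveka.

hivfveka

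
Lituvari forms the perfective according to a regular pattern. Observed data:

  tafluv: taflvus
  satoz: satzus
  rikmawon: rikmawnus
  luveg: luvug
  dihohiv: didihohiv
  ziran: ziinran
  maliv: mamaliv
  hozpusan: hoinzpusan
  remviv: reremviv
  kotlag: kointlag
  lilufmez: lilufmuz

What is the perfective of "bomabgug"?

bomabggus

"bomabgug" has last vowel 'u'. The one such stem in the data (tafluv → taflvus) deletes the last vowel and adds -us (as do satoz, rikmawon), so the same rule applies.
So bomabgug → bomabggus.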